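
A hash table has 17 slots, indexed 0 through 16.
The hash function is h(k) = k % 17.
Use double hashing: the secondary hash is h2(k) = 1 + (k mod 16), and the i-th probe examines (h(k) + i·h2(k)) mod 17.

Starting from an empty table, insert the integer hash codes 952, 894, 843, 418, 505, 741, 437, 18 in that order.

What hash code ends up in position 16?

741

952 hashes to 0; slot 0 is free -> place at 0.
894 hashes to 10; slot 10 is free -> place at 10.
843 hashes to 10, h2=12; 10 taken -> place at 5.
418 hashes to 10, h2=3; 10 taken -> place at 13.
505 hashes to 12; slot 12 is free -> place at 12.
741 hashes to 10, h2=6; 10 taken -> place at 16.
437 hashes to 12, h2=6; 12 taken -> place at 1.
18 hashes to 1, h2=3; 1 taken -> place at 4.
Table: [952, 437, _, _, 18, 843, _, _, _, _, 894, _, 505, 418, _, _, 741]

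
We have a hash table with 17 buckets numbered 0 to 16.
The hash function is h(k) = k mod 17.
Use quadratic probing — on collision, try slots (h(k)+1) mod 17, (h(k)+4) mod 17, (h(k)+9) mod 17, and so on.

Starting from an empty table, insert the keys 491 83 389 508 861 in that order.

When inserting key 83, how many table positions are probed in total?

Insert 491: h=15, slot 15 empty -> index 15.
Insert 83: h=15, slot 15 occupied -> index 16.
Insert 389: h=15, slots 15,16 occupied -> index 2.
Insert 508: h=15, slots 15,16,2 occupied -> index 7.
Insert 861: h=11, slot 11 empty -> index 11.
Table: [∅, ∅, 389, ∅, ∅, ∅, ∅, 508, ∅, ∅, ∅, 861, ∅, ∅, ∅, 491, 83]

2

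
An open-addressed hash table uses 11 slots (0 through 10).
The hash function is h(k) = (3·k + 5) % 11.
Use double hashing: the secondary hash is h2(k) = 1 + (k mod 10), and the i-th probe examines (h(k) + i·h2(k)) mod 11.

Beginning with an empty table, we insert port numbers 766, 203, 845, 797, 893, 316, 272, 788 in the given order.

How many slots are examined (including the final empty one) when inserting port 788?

6

766: h=4 => slot 4
203: h=9 => slot 9
845: h=10 => slot 10
797: h=9, h2=8, probe 9,6 => slot 6
893: h=0 => slot 0
316: h=7 => slot 7
272: h=7, h2=3, probe 7,10,2 => slot 2
788: h=4, h2=9, probe 4,2,0,9,7,5 => slot 5
Table: [893, ∅, 272, ∅, 766, 788, 797, 316, ∅, 203, 845]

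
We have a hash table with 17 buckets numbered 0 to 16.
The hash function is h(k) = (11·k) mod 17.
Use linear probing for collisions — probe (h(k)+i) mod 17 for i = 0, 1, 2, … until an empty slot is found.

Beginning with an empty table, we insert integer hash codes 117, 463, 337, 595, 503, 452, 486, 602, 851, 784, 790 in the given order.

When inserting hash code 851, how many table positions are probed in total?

Insert 117: h=12, slot 12 empty → index 12.
Insert 463: h=10, slot 10 empty → index 10.
Insert 337: h=1, slot 1 empty → index 1.
Insert 595: h=0, slot 0 empty → index 0.
Insert 503: h=8, slot 8 empty → index 8.
Insert 452: h=8, slot 8 occupied → index 9.
Insert 486: h=8, slots 8,9,10 occupied → index 11.
Insert 602: h=9, slots 9,10,11,12 occupied → index 13.
Insert 851: h=11, slots 11,12,13 occupied → index 14.
Insert 784: h=5, slot 5 empty → index 5.
Insert 790: h=3, slot 3 empty → index 3.
Table: [595, 337, ., 790, ., 784, ., ., 503, 452, 463, 486, 117, 602, 851, ., .]

4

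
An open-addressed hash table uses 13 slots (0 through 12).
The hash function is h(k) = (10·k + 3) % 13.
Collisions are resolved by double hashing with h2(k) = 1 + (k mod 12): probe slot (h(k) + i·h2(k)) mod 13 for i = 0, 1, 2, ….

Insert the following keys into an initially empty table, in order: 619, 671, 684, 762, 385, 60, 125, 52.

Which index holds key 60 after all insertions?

619: h=5 → slot 5
671: h=5, h2=12, probe 5,4 → slot 4
684: h=5, h2=1, probe 5,6 → slot 6
762: h=5, h2=7, probe 5,12 → slot 12
385: h=5, h2=2, probe 5,7 → slot 7
60: h=5, h2=1, probe 5,6,7,8 → slot 8
125: h=5, h2=6, probe 5,11 → slot 11
52: h=3 → slot 3
Table: [—, —, —, 52, 671, 619, 684, 385, 60, —, —, 125, 762]

8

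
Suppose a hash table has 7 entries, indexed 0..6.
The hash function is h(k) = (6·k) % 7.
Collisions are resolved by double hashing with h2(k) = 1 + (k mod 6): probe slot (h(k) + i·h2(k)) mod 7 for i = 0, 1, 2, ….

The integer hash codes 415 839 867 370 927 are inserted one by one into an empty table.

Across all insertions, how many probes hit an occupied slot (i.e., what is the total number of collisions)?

415: h=5 → slot 5
839: h=1 → slot 1
867: h=1, h2=4, probe 1,5,2 → slot 2
370: h=1, h2=5, probe 1,6 → slot 6
927: h=4 → slot 4
Table: [., 839, 867, ., 927, 415, 370]

3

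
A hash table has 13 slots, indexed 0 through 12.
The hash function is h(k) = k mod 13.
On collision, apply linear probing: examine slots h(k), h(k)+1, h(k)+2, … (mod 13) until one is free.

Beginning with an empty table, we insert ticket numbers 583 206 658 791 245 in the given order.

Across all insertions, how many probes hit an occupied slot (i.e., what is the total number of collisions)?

6

Insert 583: h=11, slot 11 empty -> index 11.
Insert 206: h=11, slot 11 occupied -> index 12.
Insert 658: h=8, slot 8 empty -> index 8.
Insert 791: h=11, slots 11,12 occupied -> index 0.
Insert 245: h=11, slots 11,12,0 occupied -> index 1.
Table: [791, 245, ∅, ∅, ∅, ∅, ∅, ∅, 658, ∅, ∅, 583, 206]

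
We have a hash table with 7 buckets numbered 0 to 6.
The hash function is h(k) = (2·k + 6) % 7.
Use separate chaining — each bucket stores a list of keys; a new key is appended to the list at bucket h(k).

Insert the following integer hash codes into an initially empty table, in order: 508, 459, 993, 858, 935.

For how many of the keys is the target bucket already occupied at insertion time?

508 -> bucket 0
459 -> bucket 0 (collision)
993 -> bucket 4
858 -> bucket 0 (collision)
935 -> bucket 0 (collision)
Final buckets:
0: 508 -> 459 -> 858 -> 935
1: —
2: —
3: —
4: 993
5: —
6: —

3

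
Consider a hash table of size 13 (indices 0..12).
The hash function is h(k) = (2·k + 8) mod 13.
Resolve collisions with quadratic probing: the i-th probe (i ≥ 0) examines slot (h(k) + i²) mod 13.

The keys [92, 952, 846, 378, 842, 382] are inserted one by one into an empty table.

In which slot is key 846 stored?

92: h=10 → slot 10
952: h=1 → slot 1
846: h=10, probe 10,11 → slot 11
378: h=10, probe 10,11,1,6 → slot 6
842: h=2 → slot 2
382: h=5 → slot 5
Table: [., 952, 842, ., ., 382, 378, ., ., ., 92, 846, .]

11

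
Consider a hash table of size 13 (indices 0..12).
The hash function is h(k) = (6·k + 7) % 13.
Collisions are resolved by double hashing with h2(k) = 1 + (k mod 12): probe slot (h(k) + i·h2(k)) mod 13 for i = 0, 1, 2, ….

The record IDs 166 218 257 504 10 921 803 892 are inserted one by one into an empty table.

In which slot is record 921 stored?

Insert 166: h=2, slot 2 empty -> index 2.
Insert 218: h=2, h2=3, slot 2 occupied -> index 5.
Insert 257: h=2, h2=6, slot 2 occupied -> index 8.
Insert 504: h=2, h2=1, slot 2 occupied -> index 3.
Insert 10: h=2, h2=11, slot 2 occupied -> index 0.
Insert 921: h=8, h2=10, slots 8,5,2 occupied -> index 12.
Insert 803: h=2, h2=12, slot 2 occupied -> index 1.
Insert 892: h=3, h2=5, slots 3,8,0,5 occupied -> index 10.
Table: [10, 803, 166, 504, ∅, 218, ∅, ∅, 257, ∅, 892, ∅, 921]

12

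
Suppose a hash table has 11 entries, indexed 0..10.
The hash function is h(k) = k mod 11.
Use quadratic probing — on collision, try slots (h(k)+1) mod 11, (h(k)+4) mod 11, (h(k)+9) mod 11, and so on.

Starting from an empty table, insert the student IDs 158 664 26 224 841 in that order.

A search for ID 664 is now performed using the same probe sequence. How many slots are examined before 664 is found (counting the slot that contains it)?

2

158: h=4 => slot 4
664: h=4, probe 4,5 => slot 5
26: h=4, probe 4,5,8 => slot 8
224: h=4, probe 4,5,8,2 => slot 2
841: h=5, probe 5,6 => slot 6
Table: [∅, ∅, 224, ∅, 158, 664, 841, ∅, 26, ∅, ∅]
Lookup 664: h=4, probe 4,5 → found at 5.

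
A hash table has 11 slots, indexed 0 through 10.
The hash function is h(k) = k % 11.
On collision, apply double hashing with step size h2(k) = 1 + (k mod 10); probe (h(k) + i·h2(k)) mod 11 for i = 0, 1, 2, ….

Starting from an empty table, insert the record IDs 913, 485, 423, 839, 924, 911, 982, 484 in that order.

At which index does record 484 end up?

4

913: h=0 => slot 0
485: h=1 => slot 1
423: h=5 => slot 5
839: h=3 => slot 3
924: h=0, h2=5, probe 0,5,10 => slot 10
911: h=9 => slot 9
982: h=3, h2=3, probe 3,6 => slot 6
484: h=0, h2=5, probe 0,5,10,4 => slot 4
Table: [913, 485, -, 839, 484, 423, 982, -, -, 911, 924]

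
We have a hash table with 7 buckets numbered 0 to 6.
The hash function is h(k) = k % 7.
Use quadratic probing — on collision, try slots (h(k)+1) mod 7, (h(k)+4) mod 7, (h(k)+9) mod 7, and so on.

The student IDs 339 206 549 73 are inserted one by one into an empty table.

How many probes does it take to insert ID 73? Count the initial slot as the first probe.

4

Insert 339: h=3, slot 3 empty → index 3.
Insert 206: h=3, slot 3 occupied → index 4.
Insert 549: h=3, slots 3,4 occupied → index 0.
Insert 73: h=3, slots 3,4,0 occupied → index 5.
Table: [549, —, —, 339, 206, 73, —]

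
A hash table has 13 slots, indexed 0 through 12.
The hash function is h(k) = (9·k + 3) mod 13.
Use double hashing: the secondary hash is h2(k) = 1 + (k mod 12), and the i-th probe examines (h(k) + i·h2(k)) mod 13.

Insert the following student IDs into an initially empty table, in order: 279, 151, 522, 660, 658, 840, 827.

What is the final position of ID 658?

6

279 hashes to 5; slot 5 is free => place at 5.
151 hashes to 10; slot 10 is free => place at 10.
522 hashes to 8; slot 8 is free => place at 8.
660 hashes to 2; slot 2 is free => place at 2.
658 hashes to 10, h2=11; 10,8 taken => place at 6.
840 hashes to 10, h2=1; 10 taken => place at 11.
827 hashes to 10, h2=12; 10 taken => place at 9.
Table: [_, _, 660, _, _, 279, 658, _, 522, 827, 151, 840, _]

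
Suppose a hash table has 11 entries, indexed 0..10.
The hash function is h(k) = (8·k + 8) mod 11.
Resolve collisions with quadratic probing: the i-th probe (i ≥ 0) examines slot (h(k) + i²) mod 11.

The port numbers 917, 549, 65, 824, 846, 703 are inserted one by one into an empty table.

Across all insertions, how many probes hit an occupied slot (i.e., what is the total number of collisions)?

917 hashes to 7; slot 7 is free => place at 7.
549 hashes to 0; slot 0 is free => place at 0.
65 hashes to 0; 0 taken => place at 1.
824 hashes to 0; 0,1 taken => place at 4.
846 hashes to 0; 0,1,4 taken => place at 9.
703 hashes to 0; 0,1,4,9 taken => place at 5.
Table: [549, 65, ., ., 824, 703, ., 917, ., 846, .]

10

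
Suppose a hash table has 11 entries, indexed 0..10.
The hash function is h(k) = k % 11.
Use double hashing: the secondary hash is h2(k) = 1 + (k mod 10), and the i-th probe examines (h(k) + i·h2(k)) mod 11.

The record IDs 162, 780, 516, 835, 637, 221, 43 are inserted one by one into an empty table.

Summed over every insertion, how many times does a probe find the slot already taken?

Insert 162: h=8, slot 8 empty → index 8.
Insert 780: h=10, slot 10 empty → index 10.
Insert 516: h=10, h2=7, slot 10 occupied → index 6.
Insert 835: h=10, h2=6, slot 10 occupied → index 5.
Insert 637: h=10, h2=8, slot 10 occupied → index 7.
Insert 221: h=1, slot 1 empty → index 1.
Insert 43: h=10, h2=4, slot 10 occupied → index 3.
Table: [_, 221, _, 43, _, 835, 516, 637, 162, _, 780]

4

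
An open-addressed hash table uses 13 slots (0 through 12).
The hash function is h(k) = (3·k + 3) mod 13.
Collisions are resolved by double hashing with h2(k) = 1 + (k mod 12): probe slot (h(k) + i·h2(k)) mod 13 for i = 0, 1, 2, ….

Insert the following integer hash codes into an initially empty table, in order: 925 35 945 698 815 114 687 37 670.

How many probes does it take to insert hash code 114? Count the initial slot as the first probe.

925: h=9 => slot 9
35: h=4 => slot 4
945: h=4, h2=10, probe 4,1 => slot 1
698: h=4, h2=3, probe 4,7 => slot 7
815: h=4, h2=12, probe 4,3 => slot 3
114: h=7, h2=7, probe 7,1,8 => slot 8
687: h=10 => slot 10
37: h=10, h2=2, probe 10,12 => slot 12
670: h=11 => slot 11
Table: [-, 945, -, 815, 35, -, -, 698, 114, 925, 687, 670, 37]

3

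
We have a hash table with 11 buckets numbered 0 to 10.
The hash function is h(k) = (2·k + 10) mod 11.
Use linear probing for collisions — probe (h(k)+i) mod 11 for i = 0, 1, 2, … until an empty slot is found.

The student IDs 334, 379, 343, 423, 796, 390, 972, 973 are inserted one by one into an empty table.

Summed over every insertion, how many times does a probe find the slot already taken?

Insert 334: h=7, slot 7 empty -> index 7.
Insert 379: h=9, slot 9 empty -> index 9.
Insert 343: h=3, slot 3 empty -> index 3.
Insert 423: h=9, slot 9 occupied -> index 10.
Insert 796: h=7, slot 7 occupied -> index 8.
Insert 390: h=9, slots 9,10 occupied -> index 0.
Insert 972: h=7, slots 7,8,9,10,0 occupied -> index 1.
Insert 973: h=9, slots 9,10,0,1 occupied -> index 2.
Table: [390, 972, 973, 343, -, -, -, 334, 796, 379, 423]

13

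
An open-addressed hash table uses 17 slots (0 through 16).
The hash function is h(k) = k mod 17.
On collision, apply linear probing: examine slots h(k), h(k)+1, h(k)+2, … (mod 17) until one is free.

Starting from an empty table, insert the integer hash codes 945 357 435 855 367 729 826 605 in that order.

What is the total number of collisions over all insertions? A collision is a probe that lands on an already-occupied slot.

10

945 hashes to 10; slot 10 is free → place at 10.
357 hashes to 0; slot 0 is free → place at 0.
435 hashes to 10; 10 taken → place at 11.
855 hashes to 5; slot 5 is free → place at 5.
367 hashes to 10; 10,11 taken → place at 12.
729 hashes to 15; slot 15 is free → place at 15.
826 hashes to 10; 10,11,12 taken → place at 13.
605 hashes to 10; 10,11,12,13 taken → place at 14.
Table: [357, -, -, -, -, 855, -, -, -, -, 945, 435, 367, 826, 605, 729, -]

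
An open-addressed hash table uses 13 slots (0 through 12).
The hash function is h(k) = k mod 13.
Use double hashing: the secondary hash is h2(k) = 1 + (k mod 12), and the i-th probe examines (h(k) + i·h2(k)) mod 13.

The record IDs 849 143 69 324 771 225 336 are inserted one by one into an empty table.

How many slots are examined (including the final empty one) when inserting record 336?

849: h=4 => slot 4
143: h=0 => slot 0
69: h=4, h2=10, probe 4,1 => slot 1
324: h=12 => slot 12
771: h=4, h2=4, probe 4,8 => slot 8
225: h=4, h2=10, probe 4,1,11 => slot 11
336: h=11, h2=1, probe 11,12,0,1,2 => slot 2
Table: [143, 69, 336, -, 849, -, -, -, 771, -, -, 225, 324]

5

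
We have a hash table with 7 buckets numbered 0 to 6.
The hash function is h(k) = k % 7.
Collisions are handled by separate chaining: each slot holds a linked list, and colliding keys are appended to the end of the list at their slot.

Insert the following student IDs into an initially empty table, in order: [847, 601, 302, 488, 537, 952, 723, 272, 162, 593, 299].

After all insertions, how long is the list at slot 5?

4

Insert 847: h=0, bucket 0 empty → new chain.
Insert 601: h=6, bucket 6 empty → new chain.
Insert 302: h=1, bucket 1 empty → new chain.
Insert 488: h=5, bucket 5 empty → new chain.
Insert 537: h=5, bucket 5 nonempty → append to chain.
Insert 952: h=0, bucket 0 nonempty → append to chain.
Insert 723: h=2, bucket 2 empty → new chain.
Insert 272: h=6, bucket 6 nonempty → append to chain.
Insert 162: h=1, bucket 1 nonempty → append to chain.
Insert 593: h=5, bucket 5 nonempty → append to chain.
Insert 299: h=5, bucket 5 nonempty → append to chain.
Final buckets:
0: 847 -> 952
1: 302 -> 162
2: 723
3: —
4: —
5: 488 -> 537 -> 593 -> 299
6: 601 -> 272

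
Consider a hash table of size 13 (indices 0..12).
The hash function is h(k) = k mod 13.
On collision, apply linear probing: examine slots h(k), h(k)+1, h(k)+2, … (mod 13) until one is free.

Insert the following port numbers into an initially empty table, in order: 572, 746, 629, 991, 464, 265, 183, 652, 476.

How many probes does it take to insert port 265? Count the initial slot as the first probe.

572 hashes to 0; slot 0 is free → place at 0.
746 hashes to 5; slot 5 is free → place at 5.
629 hashes to 5; 5 taken → place at 6.
991 hashes to 3; slot 3 is free → place at 3.
464 hashes to 9; slot 9 is free → place at 9.
265 hashes to 5; 5,6 taken → place at 7.
183 hashes to 1; slot 1 is free → place at 1.
652 hashes to 2; slot 2 is free → place at 2.
476 hashes to 8; slot 8 is free → place at 8.
Table: [572, 183, 652, 991, ., 746, 629, 265, 476, 464, ., ., .]

3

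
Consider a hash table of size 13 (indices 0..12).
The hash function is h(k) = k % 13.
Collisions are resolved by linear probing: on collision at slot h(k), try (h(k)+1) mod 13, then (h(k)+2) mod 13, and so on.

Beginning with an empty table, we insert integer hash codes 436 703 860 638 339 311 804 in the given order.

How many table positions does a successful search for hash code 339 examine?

4

436: h=7 => slot 7
703: h=1 => slot 1
860: h=2 => slot 2
638: h=1, probe 1,2,3 => slot 3
339: h=1, probe 1,2,3,4 => slot 4
311: h=12 => slot 12
804: h=11 => slot 11
Table: [_, 703, 860, 638, 339, _, _, 436, _, _, _, 804, 311]
Lookup 339: h=1, probe 1,2,3,4 → found at 4.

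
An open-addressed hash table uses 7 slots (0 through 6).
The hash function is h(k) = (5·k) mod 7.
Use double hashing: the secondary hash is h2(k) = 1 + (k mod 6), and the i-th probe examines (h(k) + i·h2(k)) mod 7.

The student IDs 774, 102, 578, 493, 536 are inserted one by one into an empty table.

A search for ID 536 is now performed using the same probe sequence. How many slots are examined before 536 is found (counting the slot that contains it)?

Insert 774: h=6, slot 6 empty => index 6.
Insert 102: h=6, h2=1, slot 6 occupied => index 0.
Insert 578: h=6, h2=3, slot 6 occupied => index 2.
Insert 493: h=1, slot 1 empty => index 1.
Insert 536: h=6, h2=3, slots 6,2 occupied => index 5.
Table: [102, 493, 578, —, —, 536, 774]
Lookup 536: h=6, h2=3, probe 6,2,5 → found at 5.

3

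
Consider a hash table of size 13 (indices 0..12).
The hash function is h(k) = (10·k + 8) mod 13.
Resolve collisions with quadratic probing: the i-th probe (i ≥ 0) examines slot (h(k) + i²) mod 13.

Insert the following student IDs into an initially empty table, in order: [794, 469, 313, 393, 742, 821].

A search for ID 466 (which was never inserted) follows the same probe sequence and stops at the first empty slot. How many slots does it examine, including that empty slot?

794: h=5 => slot 5
469: h=5, probe 5,6 => slot 6
313: h=5, probe 5,6,9 => slot 9
393: h=12 => slot 12
742: h=5, probe 5,6,9,1 => slot 1
821: h=2 => slot 2
Table: [∅, 742, 821, ∅, ∅, 794, 469, ∅, ∅, 313, ∅, ∅, 393]
Lookup 466: h=1, probe 1,2,5,10 → slot 10 empty, not found.

4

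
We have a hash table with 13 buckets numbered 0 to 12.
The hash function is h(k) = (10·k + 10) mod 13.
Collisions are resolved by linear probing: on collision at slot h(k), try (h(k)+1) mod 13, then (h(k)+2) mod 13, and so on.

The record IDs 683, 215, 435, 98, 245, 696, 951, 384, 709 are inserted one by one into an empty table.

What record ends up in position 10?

709

Insert 683: h=2, slot 2 empty => index 2.
Insert 215: h=2, slot 2 occupied => index 3.
Insert 435: h=5, slot 5 empty => index 5.
Insert 98: h=2, slots 2,3 occupied => index 4.
Insert 245: h=3, slots 3,4,5 occupied => index 6.
Insert 696: h=2, slots 2,3,4,5,6 occupied => index 7.
Insert 951: h=4, slots 4,5,6,7 occupied => index 8.
Insert 384: h=2, slots 2,3,4,5,6,7,8 occupied => index 9.
Insert 709: h=2, slots 2,3,4,5,6,7,8,9 occupied => index 10.
Table: [_, _, 683, 215, 98, 435, 245, 696, 951, 384, 709, _, _]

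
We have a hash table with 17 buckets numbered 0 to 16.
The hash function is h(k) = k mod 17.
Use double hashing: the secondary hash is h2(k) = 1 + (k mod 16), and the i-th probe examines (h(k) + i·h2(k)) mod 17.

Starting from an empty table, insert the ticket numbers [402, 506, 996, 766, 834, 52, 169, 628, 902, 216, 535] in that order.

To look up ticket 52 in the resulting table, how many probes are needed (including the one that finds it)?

2

Insert 402: h=11, slot 11 empty -> index 11.
Insert 506: h=13, slot 13 empty -> index 13.
Insert 996: h=10, slot 10 empty -> index 10.
Insert 766: h=1, slot 1 empty -> index 1.
Insert 834: h=1, h2=3, slot 1 occupied -> index 4.
Insert 52: h=1, h2=5, slot 1 occupied -> index 6.
Insert 169: h=16, slot 16 empty -> index 16.
Insert 628: h=16, h2=5, slots 16,4 occupied -> index 9.
Insert 902: h=1, h2=7, slot 1 occupied -> index 8.
Insert 216: h=12, slot 12 empty -> index 12.
Insert 535: h=8, h2=8, slots 8,16 occupied -> index 7.
Table: [∅, 766, ∅, ∅, 834, ∅, 52, 535, 902, 628, 996, 402, 216, 506, ∅, ∅, 169]
Lookup 52: h=1, h2=5, probe 1,6 → found at 6.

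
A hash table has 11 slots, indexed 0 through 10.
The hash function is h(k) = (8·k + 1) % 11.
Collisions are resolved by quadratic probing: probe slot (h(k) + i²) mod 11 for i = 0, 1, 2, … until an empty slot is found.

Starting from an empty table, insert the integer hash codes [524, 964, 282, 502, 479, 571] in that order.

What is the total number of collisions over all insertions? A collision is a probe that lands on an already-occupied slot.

Insert 524: h=2, slot 2 empty → index 2.
Insert 964: h=2, slot 2 occupied → index 3.
Insert 282: h=2, slots 2,3 occupied → index 6.
Insert 502: h=2, slots 2,3,6 occupied → index 0.
Insert 479: h=5, slot 5 empty → index 5.
Insert 571: h=4, slot 4 empty → index 4.
Table: [502, ., 524, 964, 571, 479, 282, ., ., ., .]

6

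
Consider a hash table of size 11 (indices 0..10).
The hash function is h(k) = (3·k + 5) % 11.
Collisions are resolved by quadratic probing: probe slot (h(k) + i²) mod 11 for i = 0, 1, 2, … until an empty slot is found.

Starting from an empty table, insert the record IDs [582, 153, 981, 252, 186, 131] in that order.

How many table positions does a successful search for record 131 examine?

6

582 hashes to 2; slot 2 is free => place at 2.
153 hashes to 2; 2 taken => place at 3.
981 hashes to 0; slot 0 is free => place at 0.
252 hashes to 2; 2,3 taken => place at 6.
186 hashes to 2; 2,3,6,0 taken => place at 7.
131 hashes to 2; 2,3,6,0,7 taken => place at 5.
Table: [981, —, 582, 153, —, 131, 252, 186, —, —, —]
Lookup 131: h=2, probe 2,3,6,0,7,5 → found at 5.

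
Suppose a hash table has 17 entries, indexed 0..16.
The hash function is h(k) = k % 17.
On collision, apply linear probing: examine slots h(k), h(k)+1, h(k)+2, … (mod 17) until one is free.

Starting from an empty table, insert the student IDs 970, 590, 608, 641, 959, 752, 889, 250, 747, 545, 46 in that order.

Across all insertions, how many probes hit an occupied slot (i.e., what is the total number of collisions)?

11

970 hashes to 1; slot 1 is free → place at 1.
590 hashes to 12; slot 12 is free → place at 12.
608 hashes to 13; slot 13 is free → place at 13.
641 hashes to 12; 12,13 taken → place at 14.
959 hashes to 7; slot 7 is free → place at 7.
752 hashes to 4; slot 4 is free → place at 4.
889 hashes to 5; slot 5 is free → place at 5.
250 hashes to 12; 12,13,14 taken → place at 15.
747 hashes to 16; slot 16 is free → place at 16.
545 hashes to 1; 1 taken → place at 2.
46 hashes to 12; 12,13,14,15,16 taken → place at 0.
Table: [46, 970, 545, -, 752, 889, -, 959, -, -, -, -, 590, 608, 641, 250, 747]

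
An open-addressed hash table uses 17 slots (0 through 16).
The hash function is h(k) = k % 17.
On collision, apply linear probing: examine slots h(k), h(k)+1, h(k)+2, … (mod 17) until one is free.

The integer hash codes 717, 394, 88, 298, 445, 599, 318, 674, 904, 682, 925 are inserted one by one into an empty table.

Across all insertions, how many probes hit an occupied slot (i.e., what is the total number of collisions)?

Insert 717: h=3, slot 3 empty => index 3.
Insert 394: h=3, slot 3 occupied => index 4.
Insert 88: h=3, slots 3,4 occupied => index 5.
Insert 298: h=9, slot 9 empty => index 9.
Insert 445: h=3, slots 3,4,5 occupied => index 6.
Insert 599: h=4, slots 4,5,6 occupied => index 7.
Insert 318: h=12, slot 12 empty => index 12.
Insert 674: h=11, slot 11 empty => index 11.
Insert 904: h=3, slots 3,4,5,6,7 occupied => index 8.
Insert 682: h=2, slot 2 empty => index 2.
Insert 925: h=7, slots 7,8,9 occupied => index 10.
Table: [∅, ∅, 682, 717, 394, 88, 445, 599, 904, 298, 925, 674, 318, ∅, ∅, ∅, ∅]

17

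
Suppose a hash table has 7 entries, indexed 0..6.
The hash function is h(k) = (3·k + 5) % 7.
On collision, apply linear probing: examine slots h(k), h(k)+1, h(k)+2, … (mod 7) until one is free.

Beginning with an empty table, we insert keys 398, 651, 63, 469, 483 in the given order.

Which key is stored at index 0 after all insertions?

469

398 hashes to 2; slot 2 is free -> place at 2.
651 hashes to 5; slot 5 is free -> place at 5.
63 hashes to 5; 5 taken -> place at 6.
469 hashes to 5; 5,6 taken -> place at 0.
483 hashes to 5; 5,6,0 taken -> place at 1.
Table: [469, 483, 398, ∅, ∅, 651, 63]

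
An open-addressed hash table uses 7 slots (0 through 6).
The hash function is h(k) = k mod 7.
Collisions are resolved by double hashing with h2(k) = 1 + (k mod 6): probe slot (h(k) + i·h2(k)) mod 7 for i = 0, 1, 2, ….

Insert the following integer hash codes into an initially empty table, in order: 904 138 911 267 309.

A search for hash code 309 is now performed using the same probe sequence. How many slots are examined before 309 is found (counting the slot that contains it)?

4

904: h=1 → slot 1
138: h=5 → slot 5
911: h=1, h2=6, probe 1,0 → slot 0
267: h=1, h2=4, probe 1,5,2 → slot 2
309: h=1, h2=4, probe 1,5,2,6 → slot 6
Table: [911, 904, 267, _, _, 138, 309]
Lookup 309: h=1, h2=4, probe 1,5,2,6 → found at 6.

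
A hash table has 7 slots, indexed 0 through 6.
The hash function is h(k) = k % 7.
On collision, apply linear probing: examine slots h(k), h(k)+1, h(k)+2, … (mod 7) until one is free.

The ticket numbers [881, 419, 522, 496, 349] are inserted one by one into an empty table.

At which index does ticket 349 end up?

881: h=6 → slot 6
419: h=6, probe 6,0 → slot 0
522: h=4 → slot 4
496: h=6, probe 6,0,1 → slot 1
349: h=6, probe 6,0,1,2 → slot 2
Table: [419, 496, 349, -, 522, -, 881]

2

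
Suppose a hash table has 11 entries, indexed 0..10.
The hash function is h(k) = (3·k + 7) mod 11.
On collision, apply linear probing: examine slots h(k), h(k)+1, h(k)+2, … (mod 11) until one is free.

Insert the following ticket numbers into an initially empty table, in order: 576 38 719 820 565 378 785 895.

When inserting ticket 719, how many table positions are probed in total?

2

576 hashes to 8; slot 8 is free → place at 8.
38 hashes to 0; slot 0 is free → place at 0.
719 hashes to 8; 8 taken → place at 9.
820 hashes to 3; slot 3 is free → place at 3.
565 hashes to 8; 8,9 taken → place at 10.
378 hashes to 8; 8,9,10,0 taken → place at 1.
785 hashes to 8; 8,9,10,0,1 taken → place at 2.
895 hashes to 8; 8,9,10,0,1,2,3 taken → place at 4.
Table: [38, 378, 785, 820, 895, _, _, _, 576, 719, 565]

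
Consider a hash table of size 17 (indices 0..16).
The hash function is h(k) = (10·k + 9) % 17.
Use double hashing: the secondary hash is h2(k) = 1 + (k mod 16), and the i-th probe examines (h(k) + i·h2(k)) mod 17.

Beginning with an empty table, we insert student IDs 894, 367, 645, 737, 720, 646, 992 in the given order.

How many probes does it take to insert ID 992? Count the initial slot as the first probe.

3

894 hashes to 7; slot 7 is free -> place at 7.
367 hashes to 7, h2=16; 7 taken -> place at 6.
645 hashes to 16; slot 16 is free -> place at 16.
737 hashes to 1; slot 1 is free -> place at 1.
720 hashes to 1, h2=1; 1 taken -> place at 2.
646 hashes to 9; slot 9 is free -> place at 9.
992 hashes to 1, h2=1; 1,2 taken -> place at 3.
Table: [_, 737, 720, 992, _, _, 367, 894, _, 646, _, _, _, _, _, _, 645]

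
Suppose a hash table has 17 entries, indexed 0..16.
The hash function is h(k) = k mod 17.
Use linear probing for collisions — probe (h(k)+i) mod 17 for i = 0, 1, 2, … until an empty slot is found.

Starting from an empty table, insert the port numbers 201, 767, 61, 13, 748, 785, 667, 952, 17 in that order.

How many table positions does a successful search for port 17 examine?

6

Insert 201: h=14, slot 14 empty => index 14.
Insert 767: h=2, slot 2 empty => index 2.
Insert 61: h=10, slot 10 empty => index 10.
Insert 13: h=13, slot 13 empty => index 13.
Insert 748: h=0, slot 0 empty => index 0.
Insert 785: h=3, slot 3 empty => index 3.
Insert 667: h=4, slot 4 empty => index 4.
Insert 952: h=0, slot 0 occupied => index 1.
Insert 17: h=0, slots 0,1,2,3,4 occupied => index 5.
Table: [748, 952, 767, 785, 667, 17, -, -, -, -, 61, -, -, 13, 201, -, -]
Lookup 17: h=0, probe 0,1,2,3,4,5 → found at 5.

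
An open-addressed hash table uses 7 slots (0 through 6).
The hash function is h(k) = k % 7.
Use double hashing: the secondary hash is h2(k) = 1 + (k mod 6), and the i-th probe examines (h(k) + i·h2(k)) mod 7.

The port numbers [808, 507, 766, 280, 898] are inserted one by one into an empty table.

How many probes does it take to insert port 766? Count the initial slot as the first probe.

2

Insert 808: h=3, slot 3 empty -> index 3.
Insert 507: h=3, h2=4, slot 3 occupied -> index 0.
Insert 766: h=3, h2=5, slot 3 occupied -> index 1.
Insert 280: h=0, h2=5, slot 0 occupied -> index 5.
Insert 898: h=2, slot 2 empty -> index 2.
Table: [507, 766, 898, 808, -, 280, -]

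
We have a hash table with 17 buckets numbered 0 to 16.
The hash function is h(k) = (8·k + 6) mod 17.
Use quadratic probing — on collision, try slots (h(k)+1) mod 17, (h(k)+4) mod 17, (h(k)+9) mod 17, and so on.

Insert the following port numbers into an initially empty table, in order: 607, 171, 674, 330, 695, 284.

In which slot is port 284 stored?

607: h=0 -> slot 0
171: h=14 -> slot 14
674: h=9 -> slot 9
330: h=11 -> slot 11
695: h=7 -> slot 7
284: h=0, probe 0,1 -> slot 1
Table: [607, 284, —, —, —, —, —, 695, —, 674, —, 330, —, —, 171, —, —]

1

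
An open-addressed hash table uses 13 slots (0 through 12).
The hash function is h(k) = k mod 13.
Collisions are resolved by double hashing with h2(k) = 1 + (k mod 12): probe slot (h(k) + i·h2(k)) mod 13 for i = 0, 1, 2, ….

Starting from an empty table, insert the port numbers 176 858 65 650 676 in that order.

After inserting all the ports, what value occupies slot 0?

858

Insert 176: h=7, slot 7 empty => index 7.
Insert 858: h=0, slot 0 empty => index 0.
Insert 65: h=0, h2=6, slot 0 occupied => index 6.
Insert 650: h=0, h2=3, slot 0 occupied => index 3.
Insert 676: h=0, h2=5, slot 0 occupied => index 5.
Table: [858, —, —, 650, —, 676, 65, 176, —, —, —, —, —]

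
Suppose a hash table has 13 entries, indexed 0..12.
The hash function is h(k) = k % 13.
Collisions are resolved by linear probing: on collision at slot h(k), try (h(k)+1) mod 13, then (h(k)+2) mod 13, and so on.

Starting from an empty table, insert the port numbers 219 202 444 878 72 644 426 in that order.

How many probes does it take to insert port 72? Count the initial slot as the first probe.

3

219: h=11 -> slot 11
202: h=7 -> slot 7
444: h=2 -> slot 2
878: h=7, probe 7,8 -> slot 8
72: h=7, probe 7,8,9 -> slot 9
644: h=7, probe 7,8,9,10 -> slot 10
426: h=10, probe 10,11,12 -> slot 12
Table: [-, -, 444, -, -, -, -, 202, 878, 72, 644, 219, 426]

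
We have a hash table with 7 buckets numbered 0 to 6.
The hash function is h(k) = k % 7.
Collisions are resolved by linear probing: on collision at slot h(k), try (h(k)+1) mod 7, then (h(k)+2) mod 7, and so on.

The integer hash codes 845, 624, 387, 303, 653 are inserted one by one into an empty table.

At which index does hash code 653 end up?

4

845: h=5 => slot 5
624: h=1 => slot 1
387: h=2 => slot 2
303: h=2, probe 2,3 => slot 3
653: h=2, probe 2,3,4 => slot 4
Table: [—, 624, 387, 303, 653, 845, —]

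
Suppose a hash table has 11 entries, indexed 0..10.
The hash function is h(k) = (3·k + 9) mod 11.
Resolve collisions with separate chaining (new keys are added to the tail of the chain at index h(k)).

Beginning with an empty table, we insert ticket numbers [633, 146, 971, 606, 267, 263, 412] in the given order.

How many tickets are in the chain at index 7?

Insert 633: h=5, bucket 5 empty -> new chain.
Insert 146: h=7, bucket 7 empty -> new chain.
Insert 971: h=7, bucket 7 nonempty -> append to chain.
Insert 606: h=1, bucket 1 empty -> new chain.
Insert 267: h=7, bucket 7 nonempty -> append to chain.
Insert 263: h=6, bucket 6 empty -> new chain.
Insert 412: h=2, bucket 2 empty -> new chain.
Final buckets:
0: .
1: 606
2: 412
3: .
4: .
5: 633
6: 263
7: 146 -> 971 -> 267
8: .
9: .
10: .

3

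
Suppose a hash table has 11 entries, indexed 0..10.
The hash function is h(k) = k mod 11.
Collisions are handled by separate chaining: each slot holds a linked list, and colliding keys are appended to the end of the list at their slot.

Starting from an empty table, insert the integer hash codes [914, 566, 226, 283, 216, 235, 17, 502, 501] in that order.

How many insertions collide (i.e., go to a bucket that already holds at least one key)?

Insert 914: h=1, bucket 1 empty → new chain.
Insert 566: h=5, bucket 5 empty → new chain.
Insert 226: h=6, bucket 6 empty → new chain.
Insert 283: h=8, bucket 8 empty → new chain.
Insert 216: h=7, bucket 7 empty → new chain.
Insert 235: h=4, bucket 4 empty → new chain.
Insert 17: h=6, bucket 6 nonempty → append to chain.
Insert 502: h=7, bucket 7 nonempty → append to chain.
Insert 501: h=6, bucket 6 nonempty → append to chain.
Final buckets:
0: -
1: 914
2: -
3: -
4: 235
5: 566
6: 226 -> 17 -> 501
7: 216 -> 502
8: 283
9: -
10: -

3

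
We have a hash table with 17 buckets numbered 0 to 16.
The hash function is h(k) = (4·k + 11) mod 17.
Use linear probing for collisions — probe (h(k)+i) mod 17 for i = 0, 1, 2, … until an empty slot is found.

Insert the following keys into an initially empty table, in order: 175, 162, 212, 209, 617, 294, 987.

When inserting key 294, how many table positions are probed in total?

175: h=14 -> slot 14
162: h=13 -> slot 13
212: h=9 -> slot 9
209: h=14, probe 14,15 -> slot 15
617: h=14, probe 14,15,16 -> slot 16
294: h=14, probe 14,15,16,0 -> slot 0
987: h=15, probe 15,16,0,1 -> slot 1
Table: [294, 987, ∅, ∅, ∅, ∅, ∅, ∅, ∅, 212, ∅, ∅, ∅, 162, 175, 209, 617]

4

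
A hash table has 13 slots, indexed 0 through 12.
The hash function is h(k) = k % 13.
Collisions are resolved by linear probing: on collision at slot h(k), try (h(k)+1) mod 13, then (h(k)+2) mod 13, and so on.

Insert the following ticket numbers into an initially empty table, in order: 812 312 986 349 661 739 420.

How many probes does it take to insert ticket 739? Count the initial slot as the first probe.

812 hashes to 6; slot 6 is free → place at 6.
312 hashes to 0; slot 0 is free → place at 0.
986 hashes to 11; slot 11 is free → place at 11.
349 hashes to 11; 11 taken → place at 12.
661 hashes to 11; 11,12,0 taken → place at 1.
739 hashes to 11; 11,12,0,1 taken → place at 2.
420 hashes to 4; slot 4 is free → place at 4.
Table: [312, 661, 739, —, 420, —, 812, —, —, —, —, 986, 349]

5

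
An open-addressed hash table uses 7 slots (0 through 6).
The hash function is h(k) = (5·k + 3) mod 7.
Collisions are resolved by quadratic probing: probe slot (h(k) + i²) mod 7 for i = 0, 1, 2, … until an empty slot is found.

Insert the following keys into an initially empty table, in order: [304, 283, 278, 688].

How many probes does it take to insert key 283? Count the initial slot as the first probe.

2

304: h=4 -> slot 4
283: h=4, probe 4,5 -> slot 5
278: h=0 -> slot 0
688: h=6 -> slot 6
Table: [278, ., ., ., 304, 283, 688]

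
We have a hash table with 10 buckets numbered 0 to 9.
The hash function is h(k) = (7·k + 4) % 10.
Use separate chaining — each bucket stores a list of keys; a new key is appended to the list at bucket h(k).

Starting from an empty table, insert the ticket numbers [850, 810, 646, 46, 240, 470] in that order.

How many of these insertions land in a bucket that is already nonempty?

850 -> bucket 4
810 -> bucket 4 (collision)
646 -> bucket 6
46 -> bucket 6 (collision)
240 -> bucket 4 (collision)
470 -> bucket 4 (collision)
Final buckets:
0: —
1: —
2: —
3: —
4: 850 -> 810 -> 240 -> 470
5: —
6: 646 -> 46
7: —
8: —
9: —

4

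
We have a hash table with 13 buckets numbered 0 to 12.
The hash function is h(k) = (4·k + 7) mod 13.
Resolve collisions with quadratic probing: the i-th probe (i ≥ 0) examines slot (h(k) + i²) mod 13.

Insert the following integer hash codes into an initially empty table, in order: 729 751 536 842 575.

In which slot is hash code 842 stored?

729: h=11 => slot 11
751: h=8 => slot 8
536: h=6 => slot 6
842: h=8, probe 8,9 => slot 9
575: h=6, probe 6,7 => slot 7
Table: [., ., ., ., ., ., 536, 575, 751, 842, ., 729, .]

9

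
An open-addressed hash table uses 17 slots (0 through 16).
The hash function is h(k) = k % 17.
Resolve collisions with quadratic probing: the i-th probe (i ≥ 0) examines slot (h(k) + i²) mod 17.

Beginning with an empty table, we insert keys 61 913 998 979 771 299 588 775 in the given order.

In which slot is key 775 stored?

Insert 61: h=10, slot 10 empty → index 10.
Insert 913: h=12, slot 12 empty → index 12.
Insert 998: h=12, slot 12 occupied → index 13.
Insert 979: h=10, slot 10 occupied → index 11.
Insert 771: h=6, slot 6 empty → index 6.
Insert 299: h=10, slots 10,11 occupied → index 14.
Insert 588: h=10, slots 10,11,14 occupied → index 2.
Insert 775: h=10, slots 10,11,14,2 occupied → index 9.
Table: [_, _, 588, _, _, _, 771, _, _, 775, 61, 979, 913, 998, 299, _, _]

9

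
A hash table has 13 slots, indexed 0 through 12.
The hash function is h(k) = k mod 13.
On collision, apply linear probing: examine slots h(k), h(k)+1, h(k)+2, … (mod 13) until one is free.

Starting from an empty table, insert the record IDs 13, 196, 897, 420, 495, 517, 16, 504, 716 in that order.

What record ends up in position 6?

Insert 13: h=0, slot 0 empty => index 0.
Insert 196: h=1, slot 1 empty => index 1.
Insert 897: h=0, slots 0,1 occupied => index 2.
Insert 420: h=4, slot 4 empty => index 4.
Insert 495: h=1, slots 1,2 occupied => index 3.
Insert 517: h=10, slot 10 empty => index 10.
Insert 16: h=3, slots 3,4 occupied => index 5.
Insert 504: h=10, slot 10 occupied => index 11.
Insert 716: h=1, slots 1,2,3,4,5 occupied => index 6.
Table: [13, 196, 897, 495, 420, 16, 716, ∅, ∅, ∅, 517, 504, ∅]

716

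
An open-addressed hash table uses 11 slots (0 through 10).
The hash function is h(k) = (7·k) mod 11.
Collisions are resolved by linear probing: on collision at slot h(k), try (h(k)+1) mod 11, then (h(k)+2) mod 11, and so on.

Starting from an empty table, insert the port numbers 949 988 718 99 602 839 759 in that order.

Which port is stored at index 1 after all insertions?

99

Insert 949: h=10, slot 10 empty => index 10.
Insert 988: h=8, slot 8 empty => index 8.
Insert 718: h=10, slot 10 occupied => index 0.
Insert 99: h=0, slot 0 occupied => index 1.
Insert 602: h=1, slot 1 occupied => index 2.
Insert 839: h=10, slots 10,0,1,2 occupied => index 3.
Insert 759: h=0, slots 0,1,2,3 occupied => index 4.
Table: [718, 99, 602, 839, 759, ∅, ∅, ∅, 988, ∅, 949]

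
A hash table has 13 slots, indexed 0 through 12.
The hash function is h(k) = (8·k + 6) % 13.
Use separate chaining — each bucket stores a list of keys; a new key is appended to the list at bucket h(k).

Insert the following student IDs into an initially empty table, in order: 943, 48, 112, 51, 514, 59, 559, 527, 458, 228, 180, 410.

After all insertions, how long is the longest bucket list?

Insert 943: h=10, bucket 10 empty -> new chain.
Insert 48: h=0, bucket 0 empty -> new chain.
Insert 112: h=5, bucket 5 empty -> new chain.
Insert 51: h=11, bucket 11 empty -> new chain.
Insert 514: h=10, bucket 10 nonempty -> append to chain.
Insert 59: h=10, bucket 10 nonempty -> append to chain.
Insert 559: h=6, bucket 6 empty -> new chain.
Insert 527: h=10, bucket 10 nonempty -> append to chain.
Insert 458: h=4, bucket 4 empty -> new chain.
Insert 228: h=10, bucket 10 nonempty -> append to chain.
Insert 180: h=3, bucket 3 empty -> new chain.
Insert 410: h=10, bucket 10 nonempty -> append to chain.
Final buckets:
0: 48
1: .
2: .
3: 180
4: 458
5: 112
6: 559
7: .
8: .
9: .
10: 943 -> 514 -> 59 -> 527 -> 228 -> 410
11: 51
12: .

6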